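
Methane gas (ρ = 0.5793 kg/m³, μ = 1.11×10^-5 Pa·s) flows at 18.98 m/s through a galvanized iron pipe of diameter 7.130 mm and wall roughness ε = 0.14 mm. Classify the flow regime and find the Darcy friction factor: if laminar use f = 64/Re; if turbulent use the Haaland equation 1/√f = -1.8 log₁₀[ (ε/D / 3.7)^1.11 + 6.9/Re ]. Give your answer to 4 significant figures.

Re = ρVD/μ = 0.5793·18.98·0.00713/1.11e-05 = 7063.
Re > 4000 → turbulent. ε/D = 0.00014/0.00713 = 0.0196; Haaland: 1/√f = -1.8 log₁₀[0.00298 + 0.000977] = 4.324, so f = 0.05348.

f ≈ 0.05348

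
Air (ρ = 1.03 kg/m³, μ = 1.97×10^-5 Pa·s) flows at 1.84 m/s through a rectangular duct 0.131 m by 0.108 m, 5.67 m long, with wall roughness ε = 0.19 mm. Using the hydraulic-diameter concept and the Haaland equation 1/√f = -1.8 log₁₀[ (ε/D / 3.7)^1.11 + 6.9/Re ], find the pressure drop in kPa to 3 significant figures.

Hydraulic diameter D_h = 4A/P = 4·(0.131·0.108)/(2·(0.131+0.108)) = 0.05659/0.478 = 0.1184 m.
Re = ρVD_h/μ = 1.03·1.84·0.1184/1.97e-05 = 1.139e+04.
ε/D_h = 0.00019/0.1184 = 0.0016; Haaland gives 1/√f = -1.8 log₁₀[0.000185+0.000606] = 5.583, so f = 0.03208.
ΔP = f(L/D_h)(ρV²/2) = 0.03208·5.67/0.1184·1.744 = 2.679 Pa.
ΔP = 0.00268 kPa.

ΔP ≈ 0.00268 kPa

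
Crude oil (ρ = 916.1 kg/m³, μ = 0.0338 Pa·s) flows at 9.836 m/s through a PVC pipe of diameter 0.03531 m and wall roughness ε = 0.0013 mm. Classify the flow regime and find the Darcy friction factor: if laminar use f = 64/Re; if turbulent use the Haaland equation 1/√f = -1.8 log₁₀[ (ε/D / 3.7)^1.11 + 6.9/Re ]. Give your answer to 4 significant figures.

Re = ρVD/μ = 916.1·9.836·0.03531/0.0338 = 9413.
Re > 4000 → turbulent. ε/D = 1.3e-06/0.03531 = 3.68e-05; Haaland: 1/√f = -1.8 log₁₀[2.8e-06 + 0.000733] = 5.64, so f = 0.03144.

f ≈ 0.03144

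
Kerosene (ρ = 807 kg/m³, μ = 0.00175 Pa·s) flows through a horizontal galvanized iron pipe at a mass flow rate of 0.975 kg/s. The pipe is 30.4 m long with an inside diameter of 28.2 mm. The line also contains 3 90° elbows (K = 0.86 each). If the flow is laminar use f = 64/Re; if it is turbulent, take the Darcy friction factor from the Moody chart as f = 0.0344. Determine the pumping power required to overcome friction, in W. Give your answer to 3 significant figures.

P ≈ 72.4 W

A = πD²/4 = π(0.0282)²/4 = 0.0006246 m²; mean velocity V = ṁ/(ρA) = 0.975/(807 · 0.0006246) = 1.934 m/s.
Reynolds number Re = ρVD/μ = 807 · 1.934 · 0.0282 / 0.00175 = 2.516e+04.
Re > 4000 → turbulent; use the Moody-chart value f = 0.0344.
Total minor-loss coefficient ΣK = 3·0.86 = 2.58.
ΔP = [f·L/D + ΣK]·(ρV²/2) = [0.0344·30.4/0.0282 + 2.58]·(807·1.934²/2) = [37.08 + 2.58]·1510 = 5.989e+04 Pa.
Q = ṁ/ρ = 0.975/807 = 0.001208 m³/s.
Pumping power P = QΔP = 0.001208·5.989e+04 = 72.35 W = 72.4 W.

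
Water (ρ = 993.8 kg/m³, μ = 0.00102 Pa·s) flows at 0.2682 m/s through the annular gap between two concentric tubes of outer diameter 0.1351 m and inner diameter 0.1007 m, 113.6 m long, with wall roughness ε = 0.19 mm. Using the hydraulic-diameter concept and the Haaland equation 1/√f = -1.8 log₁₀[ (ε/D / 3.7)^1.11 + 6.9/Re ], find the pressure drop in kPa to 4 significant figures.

ΔP ≈ 4.566 kPa

Hydraulic diameter D_h = 4A/P = D_o - D_i = 0.1351 - 0.1007 = 0.0344 m.
Re = ρVD_h/μ = 993.8·0.2682·0.0344/0.00102 = 8989.
ε/D_h = 0.00019/0.0344 = 0.00552; Haaland gives 1/√f = -1.8 log₁₀[0.00073+0.000768] = 5.084, so f = 0.03868.
ΔP = f(L/D_h)(ρV²/2) = 0.03868·113.6/0.0344·35.74 = 4566 Pa.
ΔP = 4.566 kPa.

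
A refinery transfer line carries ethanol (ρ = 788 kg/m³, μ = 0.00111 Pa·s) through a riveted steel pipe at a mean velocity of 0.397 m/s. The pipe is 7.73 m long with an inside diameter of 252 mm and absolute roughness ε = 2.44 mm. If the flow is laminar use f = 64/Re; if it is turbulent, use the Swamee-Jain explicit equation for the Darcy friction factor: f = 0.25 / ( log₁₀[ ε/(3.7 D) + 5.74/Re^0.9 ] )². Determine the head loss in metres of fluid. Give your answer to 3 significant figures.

h_f ≈ 0.00953 m

Reynolds number Re = ρVD/μ = 788 · 0.397 · 0.252 / 0.00111 = 7.102e+04.
Re > 4000 → turbulent. Relative roughness ε/D = 0.00244/0.252 = 0.00968. Swamee-Jain: f = 0.25/(log₁₀[0.00968/3.7 + 5.74/7.102e+04^0.9])² = 0.25/(log₁₀[0.00262 + 0.000247])² = 0.25/(-2.543)² = 0.03866.
Darcy-Weisbach: ΔP = f(L/D)(ρV²/2) = 0.03866·(7.73/0.252)·(788·0.397²/2) = 0.03866·30.67·62.1 = 73.64 Pa.
Head loss h_f = ΔP/(ρg) = 73.64/(788·9.81) = 0.00953 m.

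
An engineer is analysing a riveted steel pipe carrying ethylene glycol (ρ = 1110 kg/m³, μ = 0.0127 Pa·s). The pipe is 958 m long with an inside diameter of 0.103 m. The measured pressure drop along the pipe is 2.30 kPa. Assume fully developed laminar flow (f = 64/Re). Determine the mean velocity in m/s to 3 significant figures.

For laminar flow, f = 64/Re with Re = ρVD/μ, so Darcy-Weisbach reduces to ΔP = 32μLV/D². Solving for V: V = ΔP·D²/(32μL) = 2300·(0.103)²/(32·0.0127·958) = 0.06267 m/s.
Check: Re = ρVD/μ = 1110·0.06267·0.103/0.0127 = 564.2 < 2300, so the laminar assumption holds.

V ≈ 0.0627 m/s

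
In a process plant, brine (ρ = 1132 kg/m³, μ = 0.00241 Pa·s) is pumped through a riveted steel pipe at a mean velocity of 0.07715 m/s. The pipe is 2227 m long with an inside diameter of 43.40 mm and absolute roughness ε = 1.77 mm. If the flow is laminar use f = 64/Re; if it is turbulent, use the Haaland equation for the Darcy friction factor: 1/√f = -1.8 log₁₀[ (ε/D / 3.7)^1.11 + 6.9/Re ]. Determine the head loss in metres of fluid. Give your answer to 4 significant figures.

h_f ≈ 0.6335 m

Reynolds number Re = ρVD/μ = 1132 · 0.07715 · 0.0434 / 0.00241 = 1573.
Re < 2300 → laminar flow, so f = 64/Re = 64/1573 = 0.04069 (the turbulent correlation is not needed).
Darcy-Weisbach: ΔP = f(L/D)(ρV²/2) = 0.04069·(2227/0.0434)·(1132·0.07715²/2) = 0.04069·5.131e+04·3.369 = 7035 Pa.
Head loss h_f = ΔP/(ρg) = 7035/(1132·9.81) = 0.6335 m.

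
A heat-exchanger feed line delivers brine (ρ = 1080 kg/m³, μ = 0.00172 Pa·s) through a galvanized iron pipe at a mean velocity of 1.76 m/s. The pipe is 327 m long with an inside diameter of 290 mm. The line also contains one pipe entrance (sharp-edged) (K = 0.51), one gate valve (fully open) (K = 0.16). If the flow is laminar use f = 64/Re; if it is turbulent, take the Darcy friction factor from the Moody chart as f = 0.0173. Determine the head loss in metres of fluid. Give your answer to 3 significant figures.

h_f ≈ 3.19 m

Reynolds number Re = ρVD/μ = 1080 · 1.76 · 0.29 / 0.00172 = 3.205e+05.
Re > 4000 → turbulent; use the Moody-chart value f = 0.0173.
Total minor-loss coefficient ΣK = 1·0.51 + 1·0.16 = 0.67.
ΔP = [f·L/D + ΣK]·(ρV²/2) = [0.0173·327/0.29 + 0.67]·(1080·1.76²/2) = [19.51 + 0.67]·1673 = 3.375e+04 Pa.
Head loss h_f = ΔP/(ρg) = 3.375e+04/(1080·9.81) = 3.19 m.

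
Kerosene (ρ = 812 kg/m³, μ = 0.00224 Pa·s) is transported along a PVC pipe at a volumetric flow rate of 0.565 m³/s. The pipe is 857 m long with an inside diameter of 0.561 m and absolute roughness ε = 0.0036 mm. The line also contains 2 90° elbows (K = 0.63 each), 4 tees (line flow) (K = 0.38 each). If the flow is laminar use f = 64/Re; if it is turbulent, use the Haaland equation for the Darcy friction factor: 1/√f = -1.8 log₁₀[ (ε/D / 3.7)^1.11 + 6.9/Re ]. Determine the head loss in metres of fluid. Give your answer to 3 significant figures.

h_f ≈ 6.15 m

Cross-sectional area A = πD²/4 = π(0.561)²/4 = 0.2472 m²; mean velocity V = Q/A = 0.565/0.2472 = 2.286 m/s.
Reynolds number Re = ρVD/μ = 812 · 2.286 · 0.561 / 0.00224 = 4.648e+05.
Re > 4000 → turbulent. Relative roughness ε/D = 3.6e-06/0.561 = 6.42e-06. Haaland: 1/√f = -1.8 log₁₀[(6.42e-06/3.7)^1.11 + 6.9/4.648e+05] = -1.8 log₁₀[4.03e-07 + 1.48e-05] = 8.67, so f = 0.0133.
Total minor-loss coefficient ΣK = 2·0.63 + 4·0.38 = 2.78.
ΔP = [f·L/D + ΣK]·(ρV²/2) = [0.0133·857/0.561 + 2.78]·(812·2.286²/2) = [20.32 + 2.78]·2121 = 4.9e+04 Pa.
Head loss h_f = ΔP/(ρg) = 4.9e+04/(812·9.81) = 6.15 m.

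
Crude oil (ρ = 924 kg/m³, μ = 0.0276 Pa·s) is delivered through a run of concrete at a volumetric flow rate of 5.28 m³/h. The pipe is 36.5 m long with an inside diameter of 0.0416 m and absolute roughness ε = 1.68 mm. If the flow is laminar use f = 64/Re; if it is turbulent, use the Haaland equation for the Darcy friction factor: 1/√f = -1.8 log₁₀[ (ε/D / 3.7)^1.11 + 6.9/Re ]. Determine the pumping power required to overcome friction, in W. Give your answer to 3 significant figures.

P ≈ 29.5 W

Q = 5.28 m³/h = 5.28/3600 = 0.001467 m³/s.
Cross-sectional area A = πD²/4 = π(0.0416)²/4 = 0.001359 m²; mean velocity V = Q/A = 0.001467/0.001359 = 1.079 m/s.
Reynolds number Re = ρVD/μ = 924 · 1.079 · 0.0416 / 0.0276 = 1503.
Re < 2300 → laminar flow, so f = 64/Re = 64/1503 = 0.04259 (the turbulent correlation is not needed).
Darcy-Weisbach: ΔP = f(L/D)(ρV²/2) = 0.04259·(36.5/0.0416)·(924·1.079²/2) = 0.04259·877.4·538 = 2.01e+04 Pa.
Pumping power P = QΔP = 0.001467·2.01e+04 = 29.48 W = 29.5 W.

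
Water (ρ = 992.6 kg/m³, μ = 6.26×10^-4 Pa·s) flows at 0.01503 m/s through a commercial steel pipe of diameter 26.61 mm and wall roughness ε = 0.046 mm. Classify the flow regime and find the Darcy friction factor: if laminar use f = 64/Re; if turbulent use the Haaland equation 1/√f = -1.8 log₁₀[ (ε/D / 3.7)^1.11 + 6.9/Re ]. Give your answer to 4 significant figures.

f ≈ 0.1009

Re = ρVD/μ = 992.6·0.01503·0.02661/0.000626 = 634.2.
Re < 2300 → laminar, so f = 64/Re = 0.1009 (roughness is irrelevant in laminar flow).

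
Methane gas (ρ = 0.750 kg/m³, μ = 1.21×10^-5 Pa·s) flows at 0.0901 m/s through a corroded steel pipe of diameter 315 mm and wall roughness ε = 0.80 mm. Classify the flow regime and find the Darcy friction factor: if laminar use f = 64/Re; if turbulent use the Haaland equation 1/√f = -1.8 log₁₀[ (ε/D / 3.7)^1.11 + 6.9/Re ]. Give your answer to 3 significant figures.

Re = ρVD/μ = 0.75·0.0901·0.315/1.21e-05 = 1759.
Re < 2300 → laminar, so f = 64/Re = 0.03638 (roughness is irrelevant in laminar flow).

f ≈ 0.0364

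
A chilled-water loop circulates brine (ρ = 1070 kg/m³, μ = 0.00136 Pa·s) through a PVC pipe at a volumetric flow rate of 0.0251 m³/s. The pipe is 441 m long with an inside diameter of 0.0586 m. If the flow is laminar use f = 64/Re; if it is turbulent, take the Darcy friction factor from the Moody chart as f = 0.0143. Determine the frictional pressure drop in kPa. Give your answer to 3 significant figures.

Cross-sectional area A = πD²/4 = π(0.0586)²/4 = 0.002697 m²; mean velocity V = Q/A = 0.0251/0.002697 = 9.307 m/s.
Reynolds number Re = ρVD/μ = 1070 · 9.307 · 0.0586 / 0.00136 = 4.291e+05.
Re > 4000 → turbulent; use the Moody-chart value f = 0.0143.
Darcy-Weisbach: ΔP = f(L/D)(ρV²/2) = 0.0143·(441/0.0586)·(1070·9.307²/2) = 0.0143·7526·4.634e+04 = 4.987e+06 Pa.
ΔP = 4.987e+06 Pa = 4990 kPa.

ΔP ≈ 4990 kPa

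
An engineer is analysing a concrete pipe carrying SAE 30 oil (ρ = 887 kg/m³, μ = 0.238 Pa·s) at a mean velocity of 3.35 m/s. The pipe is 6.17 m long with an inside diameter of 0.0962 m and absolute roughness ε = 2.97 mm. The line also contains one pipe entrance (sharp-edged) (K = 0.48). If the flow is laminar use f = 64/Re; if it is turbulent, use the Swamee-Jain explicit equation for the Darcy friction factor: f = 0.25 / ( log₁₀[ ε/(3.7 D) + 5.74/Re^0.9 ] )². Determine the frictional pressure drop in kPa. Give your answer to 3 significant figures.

ΔP ≈ 19.4 kPa

Reynolds number Re = ρVD/μ = 887 · 3.35 · 0.0962 / 0.238 = 1201.
Re < 2300 → laminar flow, so f = 64/Re = 64/1201 = 0.05329 (the turbulent correlation is not needed).
Total minor-loss coefficient ΣK = 1·0.48 = 0.48.
ΔP = [f·L/D + ΣK]·(ρV²/2) = [0.05329·6.17/0.0962 + 0.48]·(887·3.35²/2) = [3.418 + 0.48]·4977 = 1.94e+04 Pa.
ΔP = 1.94e+04 Pa = 19.4 kPa.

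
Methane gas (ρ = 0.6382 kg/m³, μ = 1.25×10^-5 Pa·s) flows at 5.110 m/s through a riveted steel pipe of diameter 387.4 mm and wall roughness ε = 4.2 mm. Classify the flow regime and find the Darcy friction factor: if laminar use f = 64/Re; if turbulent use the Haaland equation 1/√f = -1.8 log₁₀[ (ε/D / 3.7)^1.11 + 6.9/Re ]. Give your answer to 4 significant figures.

f ≈ 0.03957

Re = ρVD/μ = 0.6382·5.11·0.3874/1.25e-05 = 1.011e+05.
Re > 4000 → turbulent. ε/D = 0.0042/0.3874 = 0.0108; Haaland: 1/√f = -1.8 log₁₀[0.00154 + 6.83e-05] = 5.027, so f = 0.03957.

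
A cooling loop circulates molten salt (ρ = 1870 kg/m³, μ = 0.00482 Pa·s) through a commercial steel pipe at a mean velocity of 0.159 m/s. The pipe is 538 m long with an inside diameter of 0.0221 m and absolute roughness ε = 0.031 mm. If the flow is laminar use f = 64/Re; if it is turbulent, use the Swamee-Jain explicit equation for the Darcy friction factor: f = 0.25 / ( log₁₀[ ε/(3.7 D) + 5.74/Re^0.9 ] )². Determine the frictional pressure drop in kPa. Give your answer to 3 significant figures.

Reynolds number Re = ρVD/μ = 1870 · 0.159 · 0.0221 / 0.00482 = 1363.
Re < 2300 → laminar flow, so f = 64/Re = 64/1363 = 0.04695 (the turbulent correlation is not needed).
Darcy-Weisbach: ΔP = f(L/D)(ρV²/2) = 0.04695·(538/0.0221)·(1870·0.159²/2) = 0.04695·2.434e+04·23.64 = 2.701e+04 Pa.
ΔP = 2.701e+04 Pa = 27.0 kPa.

ΔP ≈ 27.0 kPa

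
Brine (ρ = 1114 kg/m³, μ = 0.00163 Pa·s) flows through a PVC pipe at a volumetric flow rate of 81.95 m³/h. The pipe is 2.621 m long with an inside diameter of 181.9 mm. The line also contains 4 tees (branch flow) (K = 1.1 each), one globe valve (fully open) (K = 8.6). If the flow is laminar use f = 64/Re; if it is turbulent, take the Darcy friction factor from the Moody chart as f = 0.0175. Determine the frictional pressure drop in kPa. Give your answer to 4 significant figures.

ΔP ≈ 5.664 kPa

Q = 81.95 m³/h = 81.95/3600 = 0.02276 m³/s.
Cross-sectional area A = πD²/4 = π(0.1819)²/4 = 0.02599 m²; mean velocity V = Q/A = 0.02276/0.02599 = 0.876 m/s.
Reynolds number Re = ρVD/μ = 1114 · 0.876 · 0.1819 / 0.00163 = 1.089e+05.
Re > 4000 → turbulent; use the Moody-chart value f = 0.0175.
Total minor-loss coefficient ΣK = 4·1.1 + 1·8.6 = 13.
ΔP = [f·L/D + ΣK]·(ρV²/2) = [0.0175·2.621/0.1819 + 13]·(1114·0.876²/2) = [0.2522 + 13]·427.4 = 5664 Pa.
ΔP = 5664 Pa = 5.664 kPa.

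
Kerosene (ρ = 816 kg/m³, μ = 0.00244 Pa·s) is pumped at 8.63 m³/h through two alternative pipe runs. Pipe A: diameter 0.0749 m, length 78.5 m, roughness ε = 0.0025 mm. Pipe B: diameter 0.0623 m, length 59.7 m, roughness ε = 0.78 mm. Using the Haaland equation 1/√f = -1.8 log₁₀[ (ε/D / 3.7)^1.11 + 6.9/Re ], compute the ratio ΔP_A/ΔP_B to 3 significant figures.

Pipe A: V = Q/A = 0.002397/0.004406 = 0.5441 m/s; Re = 1.363e+04; ε/D = 3.34e-05; Haaland → f = 0.02845; ΔP_A = f(L/D)(ρV²/2) = 3602 Pa.
Pipe B: V = Q/A = 0.002397/0.003048 = 0.7864 m/s; Re = 1.638e+04; ε/D = 0.0125; Haaland → f = 0.0439; ΔP_B = f(L/D)(ρV²/2) = 1.061e+04 Pa.
ΔP_A/ΔP_B = 3602/1.061e+04 = 0.339.

ΔP_A/ΔP_B ≈ 0.339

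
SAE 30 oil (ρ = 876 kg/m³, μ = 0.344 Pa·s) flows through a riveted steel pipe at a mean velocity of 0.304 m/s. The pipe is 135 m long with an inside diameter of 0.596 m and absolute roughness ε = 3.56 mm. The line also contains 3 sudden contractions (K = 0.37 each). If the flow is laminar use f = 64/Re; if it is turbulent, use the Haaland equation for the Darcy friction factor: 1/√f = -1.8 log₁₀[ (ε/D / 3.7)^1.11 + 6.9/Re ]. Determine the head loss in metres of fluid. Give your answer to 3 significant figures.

Reynolds number Re = ρVD/μ = 876 · 0.304 · 0.596 / 0.344 = 461.4.
Re < 2300 → laminar flow, so f = 64/Re = 64/461.4 = 0.1387 (the turbulent correlation is not needed).
Total minor-loss coefficient ΣK = 3·0.37 = 1.11.
ΔP = [f·L/D + ΣK]·(ρV²/2) = [0.1387·135/0.596 + 1.11]·(876·0.304²/2) = [31.42 + 1.11]·40.48 = 1317 Pa.
Head loss h_f = ΔP/(ρg) = 1317/(876·9.81) = 0.153 m.

h_f ≈ 0.153 m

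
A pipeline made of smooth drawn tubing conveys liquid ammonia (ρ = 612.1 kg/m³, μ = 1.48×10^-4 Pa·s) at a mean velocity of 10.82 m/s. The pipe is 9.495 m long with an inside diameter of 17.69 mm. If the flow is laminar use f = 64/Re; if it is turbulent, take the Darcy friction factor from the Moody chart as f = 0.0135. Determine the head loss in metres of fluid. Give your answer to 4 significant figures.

Reynolds number Re = ρVD/μ = 612.1 · 10.82 · 0.01769 / 0.000148 = 7.916e+05.
Re > 4000 → turbulent; use the Moody-chart value f = 0.0135.
Darcy-Weisbach: ΔP = f(L/D)(ρV²/2) = 0.0135·(9.495/0.01769)·(612.1·10.82²/2) = 0.0135·536.7·3.583e+04 = 2.596e+05 Pa.
Head loss h_f = ΔP/(ρg) = 2.596e+05/(612.1·9.81) = 43.24 m.

h_f ≈ 43.24 m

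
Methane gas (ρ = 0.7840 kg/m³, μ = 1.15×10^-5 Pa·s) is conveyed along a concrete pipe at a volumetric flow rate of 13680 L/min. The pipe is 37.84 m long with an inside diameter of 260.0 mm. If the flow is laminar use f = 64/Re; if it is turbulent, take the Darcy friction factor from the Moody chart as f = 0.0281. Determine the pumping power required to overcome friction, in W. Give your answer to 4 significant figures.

P ≈ 6.741 W

Q = 13680 L/min = 13680/60000 = 0.228 m³/s.
Cross-sectional area A = πD²/4 = π(0.26)²/4 = 0.05309 m²; mean velocity V = Q/A = 0.228/0.05309 = 4.294 m/s.
Reynolds number Re = ρVD/μ = 0.784 · 4.294 · 0.26 / 1.15e-05 = 7.612e+04.
Re > 4000 → turbulent; use the Moody-chart value f = 0.0281.
Darcy-Weisbach: ΔP = f(L/D)(ρV²/2) = 0.0281·(37.84/0.26)·(0.784·4.294²/2) = 0.0281·145.5·7.229 = 29.56 Pa.
Pumping power P = QΔP = 0.228·29.56 = 6.7406 W = 6.741 W.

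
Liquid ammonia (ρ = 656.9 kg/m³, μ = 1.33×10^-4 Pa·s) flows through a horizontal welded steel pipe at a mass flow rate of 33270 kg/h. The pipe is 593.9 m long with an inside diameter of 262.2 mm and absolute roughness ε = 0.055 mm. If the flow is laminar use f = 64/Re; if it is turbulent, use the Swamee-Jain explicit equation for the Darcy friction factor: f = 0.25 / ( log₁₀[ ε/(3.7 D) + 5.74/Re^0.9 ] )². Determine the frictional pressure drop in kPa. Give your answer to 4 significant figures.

ṁ = 33270 kg/h = 33270/3600 = 9.242 kg/s.
A = πD²/4 = π(0.2622)²/4 = 0.054 m²; mean velocity V = ṁ/(ρA) = 9.242/(656.9 · 0.054) = 0.2606 m/s.
Reynolds number Re = ρVD/μ = 656.9 · 0.2606 · 0.2622 / 0.000133 = 3.374e+05.
Re > 4000 → turbulent. Relative roughness ε/D = 5.5e-05/0.2622 = 0.00021. Swamee-Jain: f = 0.25/(log₁₀[0.00021/3.7 + 5.74/3.374e+05^0.9])² = 0.25/(log₁₀[5.67e-05 + 6.08e-05])² = 0.25/(-3.93)² = 0.01619.
Darcy-Weisbach: ΔP = f(L/D)(ρV²/2) = 0.01619·(593.9/0.2622)·(656.9·0.2606²/2) = 0.01619·2265·22.3 = 817.4 Pa.
ΔP = 817.4 Pa = 0.8174 kPa.

ΔP ≈ 0.8174 kPa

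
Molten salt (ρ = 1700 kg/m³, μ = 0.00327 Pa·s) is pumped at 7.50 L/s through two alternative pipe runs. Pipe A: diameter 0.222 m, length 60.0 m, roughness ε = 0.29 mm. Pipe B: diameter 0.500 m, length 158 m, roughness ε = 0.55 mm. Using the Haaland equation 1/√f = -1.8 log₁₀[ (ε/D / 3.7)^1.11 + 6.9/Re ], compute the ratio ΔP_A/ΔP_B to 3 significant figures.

ΔP_A/ΔP_B ≈ 18.8

Pipe A: V = Q/A = 0.0075/0.03871 = 0.1938 m/s; Re = 2.236e+04; ε/D = 0.00131; Haaland → f = 0.02765; ΔP_A = f(L/D)(ρV²/2) = 238.4 Pa.
Pipe B: V = Q/A = 0.0075/0.1963 = 0.0382 m/s; Re = 9929; ε/D = 0.0011; Haaland → f = 0.03237; ΔP_B = f(L/D)(ρV²/2) = 12.68 Pa.
ΔP_A/ΔP_B = 238.4/12.68 = 18.8.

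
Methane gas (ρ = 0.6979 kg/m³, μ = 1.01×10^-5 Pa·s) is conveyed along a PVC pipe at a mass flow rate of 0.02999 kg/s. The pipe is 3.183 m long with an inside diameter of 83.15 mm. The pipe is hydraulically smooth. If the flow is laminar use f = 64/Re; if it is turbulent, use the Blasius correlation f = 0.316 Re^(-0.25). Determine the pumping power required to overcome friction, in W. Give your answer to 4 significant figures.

A = πD²/4 = π(0.08315)²/4 = 0.00543 m²; mean velocity V = ṁ/(ρA) = 0.02999/(0.6979 · 0.00543) = 7.914 m/s.
Reynolds number Re = ρVD/μ = 0.6979 · 7.914 · 0.08315 / 1.01e-05 = 4.547e+04.
Re > 4000 → turbulent. Smooth-pipe (Blasius): f = 0.316 Re^(-0.25) = 0.316/(4.547e+04)^0.25 = 0.02164.
Darcy-Weisbach: ΔP = f(L/D)(ρV²/2) = 0.02164·(3.183/0.08315)·(0.6979·7.914²/2) = 0.02164·38.28·21.85 = 18.1 Pa.
Q = ṁ/ρ = 0.02999/0.6979 = 0.04297 m³/s.
Pumping power P = QΔP = 0.04297·18.1 = 0.77789 W = 0.7779 W.

P ≈ 0.7779 W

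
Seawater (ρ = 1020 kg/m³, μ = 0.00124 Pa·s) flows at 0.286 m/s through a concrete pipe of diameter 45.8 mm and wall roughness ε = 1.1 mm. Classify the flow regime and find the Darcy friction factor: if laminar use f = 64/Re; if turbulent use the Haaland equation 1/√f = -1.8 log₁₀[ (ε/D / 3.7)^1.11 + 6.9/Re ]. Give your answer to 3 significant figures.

f ≈ 0.0554

Re = ρVD/μ = 1020·0.286·0.0458/0.00124 = 1.077e+04.
Re > 4000 → turbulent. ε/D = 0.0011/0.0458 = 0.024; Haaland: 1/√f = -1.8 log₁₀[0.00373 + 0.00064] = 4.247, so f = 0.05544.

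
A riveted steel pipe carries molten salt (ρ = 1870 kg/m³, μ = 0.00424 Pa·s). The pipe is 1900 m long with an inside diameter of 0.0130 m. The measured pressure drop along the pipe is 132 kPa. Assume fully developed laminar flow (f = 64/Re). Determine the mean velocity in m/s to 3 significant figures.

V ≈ 0.0865 m/s

For laminar flow, f = 64/Re with Re = ρVD/μ, so Darcy-Weisbach reduces to ΔP = 32μLV/D². Solving for V: V = ΔP·D²/(32μL) = 1.32e+05·(0.013)²/(32·0.00424·1900) = 0.08653 m/s.
Check: Re = ρVD/μ = 1870·0.08653·0.013/0.00424 = 496.1 < 2300, so the laminar assumption holds.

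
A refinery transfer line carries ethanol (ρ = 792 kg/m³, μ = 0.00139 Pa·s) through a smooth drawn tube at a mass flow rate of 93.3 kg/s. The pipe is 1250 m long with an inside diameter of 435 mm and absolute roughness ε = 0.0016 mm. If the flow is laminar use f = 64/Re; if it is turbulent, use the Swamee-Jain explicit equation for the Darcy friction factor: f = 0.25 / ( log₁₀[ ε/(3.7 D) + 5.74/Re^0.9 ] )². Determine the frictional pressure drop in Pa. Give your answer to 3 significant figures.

A = πD²/4 = π(0.435)²/4 = 0.1486 m²; mean velocity V = ṁ/(ρA) = 93.3/(792 · 0.1486) = 0.7927 m/s.
Reynolds number Re = ρVD/μ = 792 · 0.7927 · 0.435 / 0.00139 = 1.965e+05.
Re > 4000 → turbulent. Relative roughness ε/D = 1.6e-06/0.435 = 3.68e-06. Swamee-Jain: f = 0.25/(log₁₀[3.68e-06/3.7 + 5.74/1.965e+05^0.9])² = 0.25/(log₁₀[9.94e-07 + 9.88e-05])² = 0.25/(-4.001)² = 0.01562.
Darcy-Weisbach: ΔP = f(L/D)(ρV²/2) = 0.01562·(1250/0.435)·(792·0.7927²/2) = 0.01562·2874·248.8 = 1.117e+04 Pa.

ΔP ≈ 11200 Pa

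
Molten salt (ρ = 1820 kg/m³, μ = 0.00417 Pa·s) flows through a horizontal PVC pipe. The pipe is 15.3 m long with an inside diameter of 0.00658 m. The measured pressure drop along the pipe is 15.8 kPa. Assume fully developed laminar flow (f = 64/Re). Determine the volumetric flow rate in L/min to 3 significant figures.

For laminar flow, f = 64/Re with Re = ρVD/μ, so Darcy-Weisbach reduces to ΔP = 32μLV/D². Solving for V: V = ΔP·D²/(32μL) = 1.58e+04·(0.00658)²/(32·0.00417·15.3) = 0.3351 m/s.
Check: Re = ρVD/μ = 1820·0.3351·0.00658/0.00417 = 962.3 < 2300, so the laminar assumption holds.
Q = V·A = 0.3351·(π/4·0.00658²) = 1.139e-05 m³/s = 0.684 L/min.

Q ≈ 0.684 L/min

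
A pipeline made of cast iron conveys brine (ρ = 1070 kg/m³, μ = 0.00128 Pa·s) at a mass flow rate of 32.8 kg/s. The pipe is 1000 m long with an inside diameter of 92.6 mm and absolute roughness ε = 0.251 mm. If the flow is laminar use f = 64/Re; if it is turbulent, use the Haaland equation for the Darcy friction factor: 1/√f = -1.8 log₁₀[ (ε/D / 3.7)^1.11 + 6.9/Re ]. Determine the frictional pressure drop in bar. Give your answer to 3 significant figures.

A = πD²/4 = π(0.0926)²/4 = 0.006735 m²; mean velocity V = ṁ/(ρA) = 32.8/(1070 · 0.006735) = 4.552 m/s.
Reynolds number Re = ρVD/μ = 1070 · 4.552 · 0.0926 / 0.00128 = 3.523e+05.
Re > 4000 → turbulent. Relative roughness ε/D = 0.000251/0.0926 = 0.00271. Haaland: 1/√f = -1.8 log₁₀[(0.00271/3.7)^1.11 + 6.9/3.523e+05] = -1.8 log₁₀[0.000331 + 1.96e-05] = 6.219, so f = 0.02586.
Darcy-Weisbach: ΔP = f(L/D)(ρV²/2) = 0.02586·(1000/0.0926)·(1070·4.552²/2) = 0.02586·1.08e+04·1.108e+04 = 3.095e+06 Pa.
ΔP = 3.095e+06 Pa = 30.9 bar.

ΔP ≈ 30.9 bar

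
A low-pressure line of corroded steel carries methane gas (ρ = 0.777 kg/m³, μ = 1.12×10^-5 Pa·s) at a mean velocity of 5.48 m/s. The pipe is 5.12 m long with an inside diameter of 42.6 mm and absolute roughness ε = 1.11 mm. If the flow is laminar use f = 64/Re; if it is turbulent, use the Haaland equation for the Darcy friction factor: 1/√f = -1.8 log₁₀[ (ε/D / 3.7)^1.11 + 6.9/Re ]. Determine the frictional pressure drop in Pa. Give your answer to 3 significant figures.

ΔP ≈ 78.6 Pa

Reynolds number Re = ρVD/μ = 0.777 · 5.48 · 0.0426 / 1.12e-05 = 1.62e+04.
Re > 4000 → turbulent. Relative roughness ε/D = 0.00111/0.0426 = 0.0261. Haaland: 1/√f = -1.8 log₁₀[(0.0261/3.7)^1.11 + 6.9/1.62e+04] = -1.8 log₁₀[0.00408 + 0.000426] = 4.223, so f = 0.05608.
Darcy-Weisbach: ΔP = f(L/D)(ρV²/2) = 0.05608·(5.12/0.0426)·(0.777·5.48²/2) = 0.05608·120.2·11.67 = 78.64 Pa.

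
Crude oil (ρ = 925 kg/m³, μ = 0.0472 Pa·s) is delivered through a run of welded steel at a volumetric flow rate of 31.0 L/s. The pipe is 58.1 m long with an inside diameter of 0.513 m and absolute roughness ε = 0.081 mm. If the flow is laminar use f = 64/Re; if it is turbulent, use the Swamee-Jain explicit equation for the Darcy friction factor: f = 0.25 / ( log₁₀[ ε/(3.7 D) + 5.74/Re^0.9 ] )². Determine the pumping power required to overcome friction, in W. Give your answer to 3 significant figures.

P ≈ 1.55 W

Q = 31.0 L/s = 31.0/1000 = 0.031 m³/s.
Cross-sectional area A = πD²/4 = π(0.513)²/4 = 0.2067 m²; mean velocity V = Q/A = 0.031/0.2067 = 0.15 m/s.
Reynolds number Re = ρVD/μ = 925 · 0.15 · 0.513 / 0.0472 = 1508.
Re < 2300 → laminar flow, so f = 64/Re = 64/1508 = 0.04244 (the turbulent correlation is not needed).
Darcy-Weisbach: ΔP = f(L/D)(ρV²/2) = 0.04244·(58.1/0.513)·(925·0.15²/2) = 0.04244·113.3·10.4 = 50.01 Pa.
Pumping power P = QΔP = 0.031·50.01 = 1.550 W = 1.55 W.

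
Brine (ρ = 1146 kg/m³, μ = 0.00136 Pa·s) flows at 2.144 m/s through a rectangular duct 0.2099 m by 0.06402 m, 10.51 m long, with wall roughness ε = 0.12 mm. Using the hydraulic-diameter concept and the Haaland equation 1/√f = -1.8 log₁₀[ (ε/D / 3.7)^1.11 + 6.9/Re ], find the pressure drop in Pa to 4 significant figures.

ΔP ≈ 6176 Pa

Hydraulic diameter D_h = 4A/P = 4·(0.2099·0.06402)/(2·(0.2099+0.06402)) = 0.05375/0.5478 = 0.09811 m.
Re = ρVD_h/μ = 1146·2.144·0.09811/0.00136 = 1.773e+05.
ε/D_h = 0.00012/0.09811 = 0.00122; Haaland gives 1/√f = -1.8 log₁₀[0.000137+3.89e-05] = 6.759, so f = 0.02189.
ΔP = f(L/D_h)(ρV²/2) = 0.02189·10.51/0.09811·2634 = 6176 Pa.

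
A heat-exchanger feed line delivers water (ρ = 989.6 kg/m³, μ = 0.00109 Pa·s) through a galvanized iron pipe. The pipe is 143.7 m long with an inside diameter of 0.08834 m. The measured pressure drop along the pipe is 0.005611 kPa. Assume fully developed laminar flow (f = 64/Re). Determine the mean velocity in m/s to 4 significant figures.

V ≈ 0.008736 m/s

For laminar flow, f = 64/Re with Re = ρVD/μ, so Darcy-Weisbach reduces to ΔP = 32μLV/D². Solving for V: V = ΔP·D²/(32μL) = 5.611·(0.08834)²/(32·0.00109·143.7) = 0.008736 m/s.
Check: Re = ρVD/μ = 989.6·0.008736·0.08834/0.00109 = 700.7 < 2300, so the laminar assumption holds.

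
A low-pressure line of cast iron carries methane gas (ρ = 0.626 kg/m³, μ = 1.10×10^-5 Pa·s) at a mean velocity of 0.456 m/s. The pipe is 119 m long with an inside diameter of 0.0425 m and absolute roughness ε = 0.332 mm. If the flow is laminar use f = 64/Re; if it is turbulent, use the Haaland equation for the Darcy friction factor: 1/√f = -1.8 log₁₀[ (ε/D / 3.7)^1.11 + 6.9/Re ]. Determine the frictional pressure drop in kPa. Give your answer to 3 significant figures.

Reynolds number Re = ρVD/μ = 0.626 · 0.456 · 0.0425 / 1.1e-05 = 1103.
Re < 2300 → laminar flow, so f = 64/Re = 64/1103 = 0.05803 (the turbulent correlation is not needed).
Darcy-Weisbach: ΔP = f(L/D)(ρV²/2) = 0.05803·(119/0.0425)·(0.626·0.456²/2) = 0.05803·2800·0.06508 = 10.57 Pa.
ΔP = 10.57 Pa = 0.0106 kPa.

ΔP ≈ 0.0106 kPa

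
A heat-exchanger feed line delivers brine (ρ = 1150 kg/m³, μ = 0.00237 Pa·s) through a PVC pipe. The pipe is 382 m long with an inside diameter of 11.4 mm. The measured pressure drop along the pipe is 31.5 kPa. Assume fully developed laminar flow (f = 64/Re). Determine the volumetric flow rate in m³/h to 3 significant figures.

Q ≈ 0.0519 m³/h

For laminar flow, f = 64/Re with Re = ρVD/μ, so Darcy-Weisbach reduces to ΔP = 32μLV/D². Solving for V: V = ΔP·D²/(32μL) = 3.15e+04·(0.0114)²/(32·0.00237·382) = 0.1413 m/s.
Check: Re = ρVD/μ = 1150·0.1413·0.0114/0.00237 = 781.7 < 2300, so the laminar assumption holds.
Q = V·A = 0.1413·(π/4·0.0114²) = 1.442e-05 m³/s = 0.0519 m³/h.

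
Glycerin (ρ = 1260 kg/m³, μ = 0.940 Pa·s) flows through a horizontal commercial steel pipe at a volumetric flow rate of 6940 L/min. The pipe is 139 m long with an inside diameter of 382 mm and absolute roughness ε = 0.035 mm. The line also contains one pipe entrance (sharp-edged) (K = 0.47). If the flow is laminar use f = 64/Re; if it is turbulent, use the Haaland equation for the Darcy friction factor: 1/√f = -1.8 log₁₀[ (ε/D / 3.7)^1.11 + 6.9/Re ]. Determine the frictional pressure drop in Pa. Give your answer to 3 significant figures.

Q = 6940 L/min = 6940/60000 = 0.1157 m³/s.
Cross-sectional area A = πD²/4 = π(0.382)²/4 = 0.1146 m²; mean velocity V = Q/A = 0.1157/0.1146 = 1.009 m/s.
Reynolds number Re = ρVD/μ = 1260 · 1.009 · 0.382 / 0.94 = 516.8.
Re < 2300 → laminar flow, so f = 64/Re = 64/516.8 = 0.1238 (the turbulent correlation is not needed).
Total minor-loss coefficient ΣK = 1·0.47 = 0.47.
ΔP = [f·L/D + ΣK]·(ρV²/2) = [0.1238·139/0.382 + 0.47]·(1260·1.009²/2) = [45.06 + 0.47]·641.7 = 2.922e+04 Pa.

ΔP ≈ 29200 Pa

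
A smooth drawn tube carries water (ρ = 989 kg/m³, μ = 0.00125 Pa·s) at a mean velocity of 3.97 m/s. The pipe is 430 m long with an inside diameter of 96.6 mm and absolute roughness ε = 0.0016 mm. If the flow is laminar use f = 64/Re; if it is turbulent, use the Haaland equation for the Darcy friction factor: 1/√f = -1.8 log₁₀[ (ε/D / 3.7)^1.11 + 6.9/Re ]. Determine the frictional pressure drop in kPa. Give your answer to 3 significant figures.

ΔP ≈ 501 kPa

Reynolds number Re = ρVD/μ = 989 · 3.97 · 0.0966 / 0.00125 = 3.034e+05.
Re > 4000 → turbulent. Relative roughness ε/D = 1.6e-06/0.0966 = 1.66e-05. Haaland: 1/√f = -1.8 log₁₀[(1.66e-05/3.7)^1.11 + 6.9/3.034e+05] = -1.8 log₁₀[1.15e-06 + 2.27e-05] = 8.319, so f = 0.01445.
Darcy-Weisbach: ΔP = f(L/D)(ρV²/2) = 0.01445·(430/0.0966)·(989·3.97²/2) = 0.01445·4451·7794 = 5.013e+05 Pa.
ΔP = 5.013e+05 Pa = 501 kPa.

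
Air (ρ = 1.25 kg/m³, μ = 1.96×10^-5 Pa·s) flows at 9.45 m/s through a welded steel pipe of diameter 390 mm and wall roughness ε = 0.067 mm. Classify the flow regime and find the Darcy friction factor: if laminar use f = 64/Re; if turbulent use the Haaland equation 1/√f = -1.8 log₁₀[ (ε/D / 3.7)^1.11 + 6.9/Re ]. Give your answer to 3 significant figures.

f ≈ 0.0163

Re = ρVD/μ = 1.25·9.45·0.39/1.96e-05 = 2.35e+05.
Re > 4000 → turbulent. ε/D = 6.7e-05/0.39 = 0.000172; Haaland: 1/√f = -1.8 log₁₀[1.55e-05 + 2.94e-05] = 7.827, so f = 0.01632.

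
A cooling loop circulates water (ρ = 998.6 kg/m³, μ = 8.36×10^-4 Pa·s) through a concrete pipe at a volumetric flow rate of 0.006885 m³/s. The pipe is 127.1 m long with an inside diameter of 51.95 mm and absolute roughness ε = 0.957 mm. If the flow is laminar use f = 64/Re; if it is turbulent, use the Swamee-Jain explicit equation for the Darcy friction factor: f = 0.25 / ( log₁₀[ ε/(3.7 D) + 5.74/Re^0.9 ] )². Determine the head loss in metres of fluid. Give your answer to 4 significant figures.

Cross-sectional area A = πD²/4 = π(0.05195)²/4 = 0.00212 m²; mean velocity V = Q/A = 0.006885/0.00212 = 3.248 m/s.
Reynolds number Re = ρVD/μ = 998.6 · 3.248 · 0.05195 / 0.000836 = 2.016e+05.
Re > 4000 → turbulent. Relative roughness ε/D = 0.000957/0.05195 = 0.0184. Swamee-Jain: f = 0.25/(log₁₀[0.0184/3.7 + 5.74/2.016e+05^0.9])² = 0.25/(log₁₀[0.00498 + 9.66e-05])² = 0.25/(-2.295)² = 0.04748.
Darcy-Weisbach: ΔP = f(L/D)(ρV²/2) = 0.04748·(127.1/0.05195)·(998.6·3.248²/2) = 0.04748·2447·5268 = 6.12e+05 Pa.
Head loss h_f = ΔP/(ρg) = 6.12e+05/(998.6·9.81) = 62.47 m.

h_f ≈ 62.47 m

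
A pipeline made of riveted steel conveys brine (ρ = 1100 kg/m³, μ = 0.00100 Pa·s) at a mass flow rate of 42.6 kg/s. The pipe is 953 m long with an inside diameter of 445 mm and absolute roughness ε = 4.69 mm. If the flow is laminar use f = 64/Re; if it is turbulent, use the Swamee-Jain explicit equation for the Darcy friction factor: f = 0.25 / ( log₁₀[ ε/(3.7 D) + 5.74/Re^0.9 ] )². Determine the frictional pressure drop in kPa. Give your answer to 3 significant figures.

ΔP ≈ 2.87 kPa

A = πD²/4 = π(0.445)²/4 = 0.1555 m²; mean velocity V = ṁ/(ρA) = 42.6/(1100 · 0.1555) = 0.249 m/s.
Reynolds number Re = ρVD/μ = 1100 · 0.249 · 0.445 / 0.001 = 1.219e+05.
Re > 4000 → turbulent. Relative roughness ε/D = 0.00469/0.445 = 0.0105. Swamee-Jain: f = 0.25/(log₁₀[0.0105/3.7 + 5.74/1.219e+05^0.9])² = 0.25/(log₁₀[0.00285 + 0.000152])² = 0.25/(-2.523)² = 0.03928.
Darcy-Weisbach: ΔP = f(L/D)(ρV²/2) = 0.03928·(953/0.445)·(1100·0.249²/2) = 0.03928·2142·34.1 = 2869 Pa.
ΔP = 2869 Pa = 2.87 kPa.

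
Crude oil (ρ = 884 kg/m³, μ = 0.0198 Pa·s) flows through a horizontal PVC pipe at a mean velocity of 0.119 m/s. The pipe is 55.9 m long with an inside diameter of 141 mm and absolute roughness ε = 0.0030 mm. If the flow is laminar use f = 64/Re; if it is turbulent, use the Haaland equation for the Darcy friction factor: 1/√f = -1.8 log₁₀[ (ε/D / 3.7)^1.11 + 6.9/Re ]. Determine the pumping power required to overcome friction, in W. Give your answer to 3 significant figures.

P ≈ 0.394 W

Reynolds number Re = ρVD/μ = 884 · 0.119 · 0.141 / 0.0198 = 749.1.
Re < 2300 → laminar flow, so f = 64/Re = 64/749.1 = 0.08543 (the turbulent correlation is not needed).
Darcy-Weisbach: ΔP = f(L/D)(ρV²/2) = 0.08543·(55.9/0.141)·(884·0.119²/2) = 0.08543·396.5·6.259 = 212 Pa.
Q = V·A = 0.119·0.01561 = 0.001858 m³/s.
Pumping power P = QΔP = 0.001858·212 = 0.3939 W = 0.394 W.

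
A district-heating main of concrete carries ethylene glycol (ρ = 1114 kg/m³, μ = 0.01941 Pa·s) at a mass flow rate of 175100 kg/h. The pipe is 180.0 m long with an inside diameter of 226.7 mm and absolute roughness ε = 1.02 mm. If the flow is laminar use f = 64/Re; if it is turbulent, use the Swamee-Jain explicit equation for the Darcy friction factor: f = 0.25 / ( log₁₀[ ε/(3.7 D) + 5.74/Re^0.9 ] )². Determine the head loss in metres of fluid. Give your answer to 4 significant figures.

h_f ≈ 1.695 m

ṁ = 175100 kg/h = 175100/3600 = 48.64 kg/s.
A = πD²/4 = π(0.2267)²/4 = 0.04036 m²; mean velocity V = ṁ/(ρA) = 48.64/(1114 · 0.04036) = 1.082 m/s.
Reynolds number Re = ρVD/μ = 1114 · 1.082 · 0.2267 / 0.0194 = 1.407e+04.
Re > 4000 → turbulent. Relative roughness ε/D = 0.00102/0.2267 = 0.0045. Swamee-Jain: f = 0.25/(log₁₀[0.0045/3.7 + 5.74/1.407e+04^0.9])² = 0.25/(log₁₀[0.00122 + 0.00106])² = 0.25/(-2.643)² = 0.03579.
Darcy-Weisbach: ΔP = f(L/D)(ρV²/2) = 0.03579·(180/0.2267)·(1114·1.082²/2) = 0.03579·794·651.7 = 1.852e+04 Pa.
Head loss h_f = ΔP/(ρg) = 1.852e+04/(1114·9.81) = 1.695 m.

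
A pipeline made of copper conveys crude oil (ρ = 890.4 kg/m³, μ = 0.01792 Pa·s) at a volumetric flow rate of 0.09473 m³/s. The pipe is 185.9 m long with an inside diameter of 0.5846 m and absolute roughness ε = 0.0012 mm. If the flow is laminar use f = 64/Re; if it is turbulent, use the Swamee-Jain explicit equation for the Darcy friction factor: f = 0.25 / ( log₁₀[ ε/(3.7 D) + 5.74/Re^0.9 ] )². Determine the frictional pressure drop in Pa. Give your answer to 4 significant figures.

ΔP ≈ 542.5 Pa

Cross-sectional area A = πD²/4 = π(0.5846)²/4 = 0.2684 m²; mean velocity V = Q/A = 0.09473/0.2684 = 0.3529 m/s.
Reynolds number Re = ρVD/μ = 890.4 · 0.3529 · 0.5846 / 0.0179 = 1.025e+04.
Re > 4000 → turbulent. Relative roughness ε/D = 1.2e-06/0.5846 = 2.05e-06. Swamee-Jain: f = 0.25/(log₁₀[2.05e-06/3.7 + 5.74/1.025e+04^0.9])² = 0.25/(log₁₀[5.55e-07 + 0.00141])² = 0.25/(-2.851)² = 0.03077.
Darcy-Weisbach: ΔP = f(L/D)(ρV²/2) = 0.03077·(185.9/0.5846)·(890.4·0.3529²/2) = 0.03077·318·55.45 = 542.5 Pa.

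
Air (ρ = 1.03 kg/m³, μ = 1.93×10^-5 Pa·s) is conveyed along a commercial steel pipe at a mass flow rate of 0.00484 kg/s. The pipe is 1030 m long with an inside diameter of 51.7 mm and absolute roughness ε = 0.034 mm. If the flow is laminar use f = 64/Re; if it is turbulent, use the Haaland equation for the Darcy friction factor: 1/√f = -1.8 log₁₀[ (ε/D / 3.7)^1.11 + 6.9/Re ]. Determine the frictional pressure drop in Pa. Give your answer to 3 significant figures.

ΔP ≈ 1850 Pa

A = πD²/4 = π(0.0517)²/4 = 0.002099 m²; mean velocity V = ṁ/(ρA) = 0.00484/(1.03 · 0.002099) = 2.238 m/s.
Reynolds number Re = ρVD/μ = 1.03 · 2.238 · 0.0517 / 1.93e-05 = 6176.
Re > 4000 → turbulent. Relative roughness ε/D = 3.4e-05/0.0517 = 0.000658. Haaland: 1/√f = -1.8 log₁₀[(0.000658/3.7)^1.11 + 6.9/6176] = -1.8 log₁₀[6.87e-05 + 0.00112] = 5.267, so f = 0.03605.
Darcy-Weisbach: ΔP = f(L/D)(ρV²/2) = 0.03605·(1030/0.0517)·(1.03·2.238²/2) = 0.03605·1.992e+04·2.58 = 1853 Pa.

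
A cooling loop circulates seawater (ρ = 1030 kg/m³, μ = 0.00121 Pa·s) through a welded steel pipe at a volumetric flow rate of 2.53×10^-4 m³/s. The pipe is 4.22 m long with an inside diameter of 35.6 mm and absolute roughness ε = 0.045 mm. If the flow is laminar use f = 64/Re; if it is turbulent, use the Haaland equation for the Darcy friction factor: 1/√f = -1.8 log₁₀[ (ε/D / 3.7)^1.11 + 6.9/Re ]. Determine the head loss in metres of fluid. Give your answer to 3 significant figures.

Cross-sectional area A = πD²/4 = π(0.0356)²/4 = 0.0009954 m²; mean velocity V = Q/A = 0.000253/0.0009954 = 0.2542 m/s.
Reynolds number Re = ρVD/μ = 1030 · 0.2542 · 0.0356 / 0.00121 = 7703.
Re > 4000 → turbulent. Relative roughness ε/D = 4.5e-05/0.0356 = 0.00126. Haaland: 1/√f = -1.8 log₁₀[(0.00126/3.7)^1.11 + 6.9/7703] = -1.8 log₁₀[0.000142 + 0.000896] = 5.371, so f = 0.03466.
Darcy-Weisbach: ΔP = f(L/D)(ρV²/2) = 0.03466·(4.22/0.0356)·(1030·0.2542²/2) = 0.03466·118.5·33.27 = 136.7 Pa.
Head loss h_f = ΔP/(ρg) = 136.7/(1030·9.81) = 0.0135 m.

h_f ≈ 0.0135 m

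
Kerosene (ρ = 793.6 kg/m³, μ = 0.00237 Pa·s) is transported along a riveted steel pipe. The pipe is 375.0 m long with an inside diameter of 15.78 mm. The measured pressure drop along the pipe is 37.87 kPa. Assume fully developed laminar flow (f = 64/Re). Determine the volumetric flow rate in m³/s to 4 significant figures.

For laminar flow, f = 64/Re with Re = ρVD/μ, so Darcy-Weisbach reduces to ΔP = 32μLV/D². Solving for V: V = ΔP·D²/(32μL) = 3.787e+04·(0.01578)²/(32·0.00237·375) = 0.3316 m/s.
Check: Re = ρVD/μ = 793.6·0.3316·0.01578/0.00237 = 1752 < 2300, so the laminar assumption holds.
Q = V·A = 0.3316·(π/4·0.01578²) = 6.485e-05 m³/s = 6.485×10^-5 m³/s.

Q ≈ 6.485×10^-5 m³/s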